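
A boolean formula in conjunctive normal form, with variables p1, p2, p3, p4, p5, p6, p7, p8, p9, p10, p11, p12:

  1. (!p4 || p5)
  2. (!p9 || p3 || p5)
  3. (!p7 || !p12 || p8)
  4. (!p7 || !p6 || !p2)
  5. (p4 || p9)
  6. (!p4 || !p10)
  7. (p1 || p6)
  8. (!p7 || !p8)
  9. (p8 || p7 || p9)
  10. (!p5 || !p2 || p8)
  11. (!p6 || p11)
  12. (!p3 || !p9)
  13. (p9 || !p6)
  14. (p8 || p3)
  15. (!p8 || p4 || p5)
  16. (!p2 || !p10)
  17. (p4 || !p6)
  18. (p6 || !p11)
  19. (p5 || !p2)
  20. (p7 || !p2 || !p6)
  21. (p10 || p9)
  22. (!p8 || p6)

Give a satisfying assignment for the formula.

p1=True  p2=False  p3=False  p4=True  p5=True  p6=True  p7=False  p8=True  p9=True  p10=False  p11=True  p12=True

Pure literal: p1 appears only positively; assign p1 = True.
Pure literal: p2 appears only negated; assign p2 = False.
Set p3 = False and propagate.
  then p8 is forced to True.
  then p7 is forced to False.
  then p6 is forced to True.
  then p11 is forced to True.
  then p9 is forced to True.
  then p5 is forced to True.
  then p4 is forced to True.
  then p10 is forced to False.
p12 is now unconstrained; take p12 = True.
Every clause has at least one true literal under this assignment.
Check each clause:
  1. (!p4 || p5) — p5 is true.
  2. (p5 || p3 || !p9) — p5 is true.
  3. (!p7 || p8 || !p12) — p8 is true.
  4. (!p6 || !p2 || !p7) — !p7 is true.
  5. (p9 || p4) — p9 is true.
  6. (!p4 || !p10) — !p10 is true.
  7. (p6 || p1) — p1 is true.
  8. (!p8 || !p7) — !p7 is true.
  9. (p7 || p9 || p8) — p8 is true.
  10. (!p5 || !p2 || p8) — p8 is true.
  11. (!p6 || p11) — p11 is true.
  12. (!p3 || !p9) — !p3 is true.
  13. (p9 || !p6) — p9 is true.
  14. (p3 || p8) — p8 is true.
  15. (p5 || p4 || !p8) — p4 is true.
  16. (!p2 || !p10) — !p10 is true.
  17. (!p6 || p4) — p4 is true.
  18. (!p11 || p6) — p6 is true.
  19. (p5 || !p2) — p5 is true.
  20. (!p2 || !p6 || p7) — !p2 is true.
  21. (p10 || p9) — p9 is true.
  22. (p6 || !p8) — p6 is true.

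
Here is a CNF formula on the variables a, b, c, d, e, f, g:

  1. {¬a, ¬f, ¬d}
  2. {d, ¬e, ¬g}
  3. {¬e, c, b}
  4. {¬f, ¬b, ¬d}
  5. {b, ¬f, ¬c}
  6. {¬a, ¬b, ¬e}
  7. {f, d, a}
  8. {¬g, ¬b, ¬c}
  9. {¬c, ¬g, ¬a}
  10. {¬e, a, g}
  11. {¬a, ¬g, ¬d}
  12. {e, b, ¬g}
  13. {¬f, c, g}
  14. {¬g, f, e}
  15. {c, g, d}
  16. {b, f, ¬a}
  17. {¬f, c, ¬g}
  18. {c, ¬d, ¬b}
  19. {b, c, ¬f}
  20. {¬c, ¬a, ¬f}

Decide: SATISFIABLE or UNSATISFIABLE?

Set a = False and propagate.
The remaining clauses are satisfied by b = False, c = True, d = True, e = False, f = False, g = False.
So a = F  b = F  c = T  d = T  e = F  f = F  g = F is a satisfying assignment.

SATISFIABLE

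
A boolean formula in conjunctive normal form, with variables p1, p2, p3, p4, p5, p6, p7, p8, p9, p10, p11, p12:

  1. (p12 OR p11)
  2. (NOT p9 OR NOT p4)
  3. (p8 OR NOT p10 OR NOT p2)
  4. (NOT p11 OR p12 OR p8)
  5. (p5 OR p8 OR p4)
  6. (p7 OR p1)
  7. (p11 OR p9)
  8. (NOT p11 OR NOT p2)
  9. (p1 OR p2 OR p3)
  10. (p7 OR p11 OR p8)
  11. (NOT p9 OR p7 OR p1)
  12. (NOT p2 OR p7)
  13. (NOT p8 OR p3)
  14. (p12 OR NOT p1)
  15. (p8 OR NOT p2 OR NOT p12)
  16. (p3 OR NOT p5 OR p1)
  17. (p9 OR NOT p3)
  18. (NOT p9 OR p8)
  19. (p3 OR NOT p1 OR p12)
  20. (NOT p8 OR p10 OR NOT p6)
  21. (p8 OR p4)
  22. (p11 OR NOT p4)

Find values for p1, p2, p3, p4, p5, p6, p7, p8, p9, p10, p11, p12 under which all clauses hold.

p7 occurs only positively in the remaining clauses — set p7 = True.
Branch on p1: take p1 = True.
  then p12 is forced to True.
Try p2 = True.
  then p11 is forced to False.
  then p9 is forced to True.
  then p4 is forced to False.
  then p8 is forced to True.
  then p3 is forced to True.
The remaining clauses are satisfied by p5 = False, p6 = True, p10 = True.
Every clause has at least one true literal under this assignment.

p1=T, p2=T, p3=T, p4=F, p5=F, p6=T, p7=T, p8=T, p9=T, p10=T, p11=F, p12=T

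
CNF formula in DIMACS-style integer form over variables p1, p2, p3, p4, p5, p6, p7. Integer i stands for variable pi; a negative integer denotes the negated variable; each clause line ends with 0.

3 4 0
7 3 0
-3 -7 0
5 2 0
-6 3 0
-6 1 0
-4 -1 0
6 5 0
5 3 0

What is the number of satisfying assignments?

11

Split on p3, then p5.
  p3=T, p5=T: p2 free; 4 ways for (p1,p4,p6,p7) × 2^1 = 8.
  p3=T, p5=F: remaining (p1,p2,p4,p6,p7) ∈ {(T,T,F,T,F)} — 1.
  p3=F, p5=T: remaining (p1,p2,p4,p6,p7) ∈ {(F,F,T,F,T); (F,T,T,F,T)} — 2.
  p3=F, p5=F: a clause becomes empty — 0.
Total: 8 + 1 + 2 + 0 = 11.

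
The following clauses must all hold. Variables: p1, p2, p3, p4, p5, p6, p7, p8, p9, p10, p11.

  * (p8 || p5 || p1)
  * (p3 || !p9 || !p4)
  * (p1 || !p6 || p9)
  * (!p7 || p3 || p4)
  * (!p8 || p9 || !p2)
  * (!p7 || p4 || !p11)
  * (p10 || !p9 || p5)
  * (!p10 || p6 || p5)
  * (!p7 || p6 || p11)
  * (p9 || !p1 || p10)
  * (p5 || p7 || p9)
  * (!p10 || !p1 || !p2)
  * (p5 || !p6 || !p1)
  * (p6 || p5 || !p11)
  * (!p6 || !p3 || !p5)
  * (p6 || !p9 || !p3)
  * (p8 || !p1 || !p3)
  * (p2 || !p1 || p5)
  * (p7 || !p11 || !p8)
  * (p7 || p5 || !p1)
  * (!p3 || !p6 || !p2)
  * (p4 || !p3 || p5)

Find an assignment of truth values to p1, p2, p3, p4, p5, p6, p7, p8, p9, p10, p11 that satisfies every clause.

p1=0, p2=0, p3=1, p4=0, p5=1, p6=0, p7=0, p8=0, p9=0, p10=0, p11=0

Branch on p1: take p1 = False.
For the remaining variables, p2 = False, p3 = True, p4 = False, p5 = True, p6 = False, p7 = False, p8 = False, p9 = False, p10 = False, p11 = False works.
Every clause has at least one true literal under this assignment.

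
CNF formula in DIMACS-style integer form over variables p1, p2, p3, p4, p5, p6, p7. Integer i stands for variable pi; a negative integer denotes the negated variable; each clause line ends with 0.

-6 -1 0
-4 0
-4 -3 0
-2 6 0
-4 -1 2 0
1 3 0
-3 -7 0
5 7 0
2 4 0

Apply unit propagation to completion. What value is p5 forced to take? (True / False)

True

Unit clause (!p4) sets p4 = False.
(p4 || p2): since p4 = False, the clause reduces to (p2). p2 = True.
(p6 || !p2): since p2 = True, the clause reduces to (p6). p6 = True.
(!p1 || !p6) with p6 = True leaves only !p1, so p1 = False.
In (p1 || p3), p1 is now false; p3 must hold, so p3 = True.
In (!p3 || !p7), !p3 is now false; !p7 must hold, so p7 = False.
(p5 || p7): since p7 = False, the clause reduces to (p5). p5 = True.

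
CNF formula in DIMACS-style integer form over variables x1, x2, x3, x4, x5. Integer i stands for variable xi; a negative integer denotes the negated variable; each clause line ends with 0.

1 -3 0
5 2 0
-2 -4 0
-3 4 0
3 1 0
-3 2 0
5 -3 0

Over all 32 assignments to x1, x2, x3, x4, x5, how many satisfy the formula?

The models are:
  x1=T x2=F x3=F x4=F x5=T
  x1=T x2=F x3=F x4=T x5=T
  x1=T x2=T x3=F x4=F x5=F
  x1=T x2=T x3=F x4=F x5=T
Count: 4.

4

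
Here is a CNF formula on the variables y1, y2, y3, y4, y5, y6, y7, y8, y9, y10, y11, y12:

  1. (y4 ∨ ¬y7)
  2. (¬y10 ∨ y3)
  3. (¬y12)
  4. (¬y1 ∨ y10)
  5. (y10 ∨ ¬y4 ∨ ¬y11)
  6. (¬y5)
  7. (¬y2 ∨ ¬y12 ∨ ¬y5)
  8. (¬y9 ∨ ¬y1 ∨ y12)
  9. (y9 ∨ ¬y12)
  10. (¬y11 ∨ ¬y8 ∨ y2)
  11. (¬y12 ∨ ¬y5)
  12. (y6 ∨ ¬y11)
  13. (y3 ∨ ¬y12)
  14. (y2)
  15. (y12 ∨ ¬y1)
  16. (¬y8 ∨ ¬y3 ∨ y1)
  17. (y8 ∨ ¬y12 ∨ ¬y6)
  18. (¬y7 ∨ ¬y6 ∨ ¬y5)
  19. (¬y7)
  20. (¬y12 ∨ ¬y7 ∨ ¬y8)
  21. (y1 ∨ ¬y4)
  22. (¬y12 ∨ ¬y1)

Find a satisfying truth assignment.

y1 = 0, y2 = 1, y3 = 0, y4 = 0, y5 = 0, y6 = 0, y7 = 0, y8 = 1, y9 = 1, y10 = 0, y11 = 0, y12 = 0

The clause (¬y12) is unit: y12 must be False.
Unit propagation: (¬y5) forces y5 = False.
The clause (y2) is unit: y2 must be True.
The clause (¬y1) is unit: y1 must be False.
(¬y7) is a unit clause, so y7 = False.
The clause (¬y4) is unit: y4 must be False.
Pure literal: y10 appears only negated; assign y10 = False.
Pure literal: y11 appears only negated; assign y11 = False.
Branch on y3: take y3 = False.
y6, y8, y9 are now unconstrained; take y6 = False, y8 = True, y9 = True.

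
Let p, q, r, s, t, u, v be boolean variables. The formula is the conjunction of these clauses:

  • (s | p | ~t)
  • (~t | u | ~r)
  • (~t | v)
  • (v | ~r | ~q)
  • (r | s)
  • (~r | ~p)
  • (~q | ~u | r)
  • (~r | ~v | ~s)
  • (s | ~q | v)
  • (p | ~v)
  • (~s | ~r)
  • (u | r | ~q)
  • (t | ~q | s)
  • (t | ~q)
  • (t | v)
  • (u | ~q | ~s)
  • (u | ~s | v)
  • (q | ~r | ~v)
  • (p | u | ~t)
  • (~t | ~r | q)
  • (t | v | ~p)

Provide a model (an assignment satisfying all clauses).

p=T  q=F  r=F  s=T  t=F  u=F  v=T

Check each clause:
  1. (s | p | ~t) — p is true.
  2. (~t | ~r | u) — ~t is true.
  3. (~t | v) — ~t is true.
  4. (~q | ~r | v) — ~r is true.
  5. (s | r) — s is true.
  6. (~r | ~p) — ~r is true.
  7. (r | ~u | ~q) — ~u is true.
  8. (~s | ~v | ~r) — ~r is true.
  9. (s | v | ~q) — s is true.
  10. (~v | p) — p is true.
  11. (~s | ~r) — ~r is true.
  12. (u | ~q | r) — ~q is true.
  13. (s | t | ~q) — s is true.
  14. (~q | t) — ~q is true.
  15. (t | v) — v is true.
  16. (~q | ~s | u) — ~q is true.
  17. (u | ~s | v) — v is true.
  18. (~v | q | ~r) — ~r is true.
  19. (~t | p | u) — p is true.
  20. (~t | q | ~r) — ~t is true.
  21. (~p | t | v) — v is true.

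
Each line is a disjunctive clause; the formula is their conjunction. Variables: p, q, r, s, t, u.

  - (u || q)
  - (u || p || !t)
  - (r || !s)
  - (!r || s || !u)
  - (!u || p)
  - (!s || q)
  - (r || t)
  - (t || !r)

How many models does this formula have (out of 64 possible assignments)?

6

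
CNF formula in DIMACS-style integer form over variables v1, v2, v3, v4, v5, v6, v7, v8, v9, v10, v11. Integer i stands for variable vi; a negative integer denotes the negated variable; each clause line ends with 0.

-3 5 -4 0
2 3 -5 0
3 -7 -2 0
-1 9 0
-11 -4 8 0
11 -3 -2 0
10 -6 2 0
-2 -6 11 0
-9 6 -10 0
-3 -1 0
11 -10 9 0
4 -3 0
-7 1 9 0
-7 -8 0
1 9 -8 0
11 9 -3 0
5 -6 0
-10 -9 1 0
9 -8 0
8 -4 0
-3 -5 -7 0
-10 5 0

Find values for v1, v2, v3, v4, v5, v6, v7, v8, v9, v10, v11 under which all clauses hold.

Pure literal: v7 appears only negated; assign v7 = False.
Branch on v1: take v1 = False.
The remaining clauses are satisfied by v2 = True, v3 = False, v4 = False, v5 = True, v6 = True, v8 = False, v9 = False, v10 = True, v11 = True.

v1=F  v2=T  v3=F  v4=F  v5=T  v6=T  v7=F  v8=F  v9=F  v10=T  v11=T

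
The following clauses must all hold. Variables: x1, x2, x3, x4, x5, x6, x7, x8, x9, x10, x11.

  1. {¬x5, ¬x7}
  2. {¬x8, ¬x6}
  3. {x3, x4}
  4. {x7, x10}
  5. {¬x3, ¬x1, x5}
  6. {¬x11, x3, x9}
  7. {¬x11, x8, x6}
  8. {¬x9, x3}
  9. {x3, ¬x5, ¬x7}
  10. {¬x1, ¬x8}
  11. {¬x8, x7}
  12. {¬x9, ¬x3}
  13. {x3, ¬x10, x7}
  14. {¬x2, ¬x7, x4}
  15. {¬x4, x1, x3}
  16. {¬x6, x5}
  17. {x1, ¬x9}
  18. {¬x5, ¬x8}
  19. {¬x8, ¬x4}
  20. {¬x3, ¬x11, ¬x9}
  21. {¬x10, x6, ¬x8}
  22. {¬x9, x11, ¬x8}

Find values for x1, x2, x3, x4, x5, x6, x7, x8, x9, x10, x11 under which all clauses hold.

x1 = F  x2 = T  x3 = T  x4 = T  x5 = T  x6 = T  x7 = F  x8 = F  x9 = F  x10 = T  x11 = F

Check each clause:
  1. {¬x5, ¬x7} — ¬x7 is true.
  2. {¬x8, ¬x6} — ¬x8 is true.
  3. {x3, x4} — x3 is true.
  4. {x7, x10} — x10 is true.
  5. {¬x3, x5, ¬x1} — x5 is true.
  6. {¬x11, x3, x9} — x3 is true.
  7. {x8, ¬x11, x6} — ¬x11 is true.
  8. {¬x9, x3} — x3 is true.
  9. {¬x7, ¬x5, x3} — ¬x7 is true.
  10. {¬x8, ¬x1} — ¬x8 is true.
  11. {¬x8, x7} — ¬x8 is true.
  12. {¬x9, ¬x3} — ¬x9 is true.
  13. {x3, x7, ¬x10} — x3 is true.
  14. {x4, ¬x2, ¬x7} — ¬x7 is true.
  15. {x3, ¬x4, x1} — x3 is true.
  16. {¬x6, x5} — x5 is true.
  17. {x1, ¬x9} — ¬x9 is true.
  18. {¬x8, ¬x5} — ¬x8 is true.
  19. {¬x8, ¬x4} — ¬x8 is true.
  20. {¬x11, ¬x9, ¬x3} — ¬x11 is true.
  21. {¬x10, ¬x8, x6} — ¬x8 is true.
  22. {x11, ¬x9, ¬x8} — ¬x8 is true.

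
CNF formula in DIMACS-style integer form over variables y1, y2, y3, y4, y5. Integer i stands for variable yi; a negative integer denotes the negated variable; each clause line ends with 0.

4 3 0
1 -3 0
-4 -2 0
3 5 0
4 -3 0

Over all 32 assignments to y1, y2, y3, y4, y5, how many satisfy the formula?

Satisfying assignments:
  y1=F y2=F y3=F y4=T y5=T
  y1=T y2=F y3=F y4=T y5=T
  y1=T y2=F y3=T y4=T y5=F
  y1=T y2=F y3=T y4=T y5=T
Count: 4.

4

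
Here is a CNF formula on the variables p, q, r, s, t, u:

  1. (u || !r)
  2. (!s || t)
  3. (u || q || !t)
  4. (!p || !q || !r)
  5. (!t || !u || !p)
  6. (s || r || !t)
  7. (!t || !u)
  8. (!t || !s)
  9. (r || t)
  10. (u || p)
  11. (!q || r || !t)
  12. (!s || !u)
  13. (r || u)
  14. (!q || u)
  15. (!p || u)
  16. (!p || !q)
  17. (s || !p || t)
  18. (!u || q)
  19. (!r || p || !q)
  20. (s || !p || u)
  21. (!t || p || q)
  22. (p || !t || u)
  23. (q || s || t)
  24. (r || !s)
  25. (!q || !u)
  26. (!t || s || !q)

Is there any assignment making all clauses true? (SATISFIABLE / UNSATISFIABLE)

UNSATISFIABLE

t = True:
  propagation gives u=False, r=False; an empty clause results — contradiction.
t = False:
  propagation gives s=False, r=True, u=True, p=False; an empty clause results — contradiction.
Every branch closes, so no satisfying assignment exists.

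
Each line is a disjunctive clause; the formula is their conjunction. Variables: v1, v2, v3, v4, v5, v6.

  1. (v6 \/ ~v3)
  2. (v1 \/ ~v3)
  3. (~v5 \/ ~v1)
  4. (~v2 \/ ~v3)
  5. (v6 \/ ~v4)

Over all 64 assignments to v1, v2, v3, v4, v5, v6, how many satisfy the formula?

20

Case analysis on v3 and v1:
  v3=T, v1=T: remaining (v2,v4,v5,v6) ∈ {(F,F,F,T); (F,T,F,T)} — 2.
  v3=T, v1=F: a clause becomes empty — 0.
  v3=F, v1=T: v2 free; 3 ways for (v4,v5,v6) × 2^1 = 6.
  v3=F, v1=F: v2, v5 free; 3 ways for (v4,v6) × 2^2 = 12.
Total: 2 + 0 + 6 + 12 = 20.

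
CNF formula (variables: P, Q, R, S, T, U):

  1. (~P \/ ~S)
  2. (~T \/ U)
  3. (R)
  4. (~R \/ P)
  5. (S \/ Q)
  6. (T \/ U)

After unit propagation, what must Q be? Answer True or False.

True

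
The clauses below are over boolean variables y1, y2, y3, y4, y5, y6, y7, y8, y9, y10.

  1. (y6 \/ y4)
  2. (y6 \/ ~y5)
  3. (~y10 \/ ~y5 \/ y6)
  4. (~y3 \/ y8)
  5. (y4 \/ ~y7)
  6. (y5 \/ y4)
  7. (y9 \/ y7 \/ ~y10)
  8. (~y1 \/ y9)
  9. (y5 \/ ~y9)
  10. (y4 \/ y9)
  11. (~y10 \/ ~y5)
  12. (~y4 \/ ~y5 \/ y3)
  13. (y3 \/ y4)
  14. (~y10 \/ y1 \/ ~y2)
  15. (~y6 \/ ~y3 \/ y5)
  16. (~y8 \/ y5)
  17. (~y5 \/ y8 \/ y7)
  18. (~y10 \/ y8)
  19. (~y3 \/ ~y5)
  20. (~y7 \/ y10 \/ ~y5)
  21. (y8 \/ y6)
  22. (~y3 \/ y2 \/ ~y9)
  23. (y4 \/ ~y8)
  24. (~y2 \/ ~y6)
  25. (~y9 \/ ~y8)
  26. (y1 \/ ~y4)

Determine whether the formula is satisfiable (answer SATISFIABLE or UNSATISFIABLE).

y5 = True:
  propagation gives y6=True, y10=False, y3=False, y4=False; an empty clause results — contradiction.
y5 = False:
  propagation gives y4=True, y9=False, y1=False; an empty clause results — contradiction.
Every branch closes, so no satisfying assignment exists.

UNSATISFIABLE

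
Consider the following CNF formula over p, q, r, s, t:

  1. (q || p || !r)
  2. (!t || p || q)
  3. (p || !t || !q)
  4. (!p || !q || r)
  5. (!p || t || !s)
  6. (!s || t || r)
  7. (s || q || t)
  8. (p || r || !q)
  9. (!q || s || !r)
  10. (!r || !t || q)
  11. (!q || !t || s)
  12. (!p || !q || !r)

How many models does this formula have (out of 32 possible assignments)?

The models are:
  p=0 q=1 r=1 s=1 t=0
  p=1 q=0 r=0 s=0 t=1
  p=1 q=0 r=0 s=1 t=1
That's 3 in total.

3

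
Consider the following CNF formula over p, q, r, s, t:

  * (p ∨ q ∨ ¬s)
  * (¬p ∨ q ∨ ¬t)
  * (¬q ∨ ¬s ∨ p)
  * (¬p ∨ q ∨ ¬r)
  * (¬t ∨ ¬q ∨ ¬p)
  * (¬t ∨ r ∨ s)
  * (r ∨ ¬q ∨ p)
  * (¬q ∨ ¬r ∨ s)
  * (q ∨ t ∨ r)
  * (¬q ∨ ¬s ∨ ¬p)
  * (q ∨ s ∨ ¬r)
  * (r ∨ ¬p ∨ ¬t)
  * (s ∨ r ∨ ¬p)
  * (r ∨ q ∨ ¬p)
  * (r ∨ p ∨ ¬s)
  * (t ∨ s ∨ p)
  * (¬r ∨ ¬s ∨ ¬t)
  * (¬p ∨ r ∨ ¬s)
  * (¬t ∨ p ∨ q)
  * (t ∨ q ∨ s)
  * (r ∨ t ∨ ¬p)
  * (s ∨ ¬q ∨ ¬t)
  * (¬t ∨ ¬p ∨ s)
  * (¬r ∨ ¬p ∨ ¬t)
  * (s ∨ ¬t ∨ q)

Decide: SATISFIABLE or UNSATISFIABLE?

UNSATISFIABLE

p = True:
  r = True:
    propagation gives q=True, t=False, s=True; an empty clause results — contradiction.
  r = False:
    propagation gives t=False; an empty clause results — contradiction.
p = False:
  s = True:
    propagation gives q=True; an empty clause results — contradiction.
  s = False:
    propagation gives t=True, r=True, q=False; an empty clause results — contradiction.
Every branch closes, so no satisfying assignment exists.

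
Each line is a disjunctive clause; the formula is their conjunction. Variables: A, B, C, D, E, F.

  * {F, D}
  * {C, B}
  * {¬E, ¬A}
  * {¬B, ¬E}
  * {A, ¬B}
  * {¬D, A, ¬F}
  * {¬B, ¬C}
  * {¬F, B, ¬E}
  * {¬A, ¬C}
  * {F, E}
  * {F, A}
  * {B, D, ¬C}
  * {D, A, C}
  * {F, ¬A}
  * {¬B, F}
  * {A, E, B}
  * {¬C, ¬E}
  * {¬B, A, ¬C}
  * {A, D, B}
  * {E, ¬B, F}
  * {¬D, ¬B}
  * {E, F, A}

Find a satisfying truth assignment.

A=T  B=T  C=F  D=F  E=F  F=T

Check each clause:
  1. {F, D} — F is true.
  2. {C, B} — B is true.
  3. {¬E, ¬A} — ¬E is true.
  4. {¬E, ¬B} — ¬E is true.
  5. {¬B, A} — A is true.
  6. {¬D, A, ¬F} — A is true.
  7. {¬B, ¬C} — ¬C is true.
  8. {¬F, ¬E, B} — B is true.
  9. {¬A, ¬C} — ¬C is true.
  10. {F, E} — F is true.
  11. {F, A} — A is true.
  12. {¬C, B, D} — B is true.
  13. {D, A, C} — A is true.
  14. {¬A, F} — F is true.
  15. {¬B, F} — F is true.
  16. {B, E, A} — A is true.
  17. {¬C, ¬E} — ¬E is true.
  18. {A, ¬C, ¬B} — A is true.
  19. {B, A, D} — A is true.
  20. {¬B, E, F} — F is true.
  21. {¬D, ¬B} — ¬D is true.
  22. {A, E, F} — A is true.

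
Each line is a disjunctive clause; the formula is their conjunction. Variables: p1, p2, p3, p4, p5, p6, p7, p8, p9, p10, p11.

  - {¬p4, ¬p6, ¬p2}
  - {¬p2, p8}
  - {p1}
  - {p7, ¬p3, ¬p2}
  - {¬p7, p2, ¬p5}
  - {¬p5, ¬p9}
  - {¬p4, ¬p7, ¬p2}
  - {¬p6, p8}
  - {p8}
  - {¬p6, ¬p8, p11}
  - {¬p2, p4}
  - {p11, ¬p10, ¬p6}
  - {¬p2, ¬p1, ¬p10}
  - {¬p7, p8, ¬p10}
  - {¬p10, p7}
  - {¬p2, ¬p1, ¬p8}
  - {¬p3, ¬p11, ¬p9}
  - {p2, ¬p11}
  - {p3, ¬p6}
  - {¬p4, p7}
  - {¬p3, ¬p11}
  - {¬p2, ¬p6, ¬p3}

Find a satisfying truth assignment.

The clause (p1) is unit: p1 must be True.
The clause (p8) is unit: p8 must be True.
The clause (¬p2) is unit: p2 must be False.
(¬p11) is a unit clause, so p11 = False.
The clause (¬p6) is unit: p6 must be False.
p5 occurs only negated in the remaining clauses — set p5 = False.
Pure literal: p9 appears only negated; assign p9 = False.
Try p4 = True.
  then p7 is forced to True.
p3, p10 are now unconstrained; take p3 = True, p10 = False.
Every clause has at least one true literal under this assignment.

p1 = True, p2 = False, p3 = True, p4 = True, p5 = False, p6 = False, p7 = True, p8 = True, p9 = False, p10 = False, p11 = False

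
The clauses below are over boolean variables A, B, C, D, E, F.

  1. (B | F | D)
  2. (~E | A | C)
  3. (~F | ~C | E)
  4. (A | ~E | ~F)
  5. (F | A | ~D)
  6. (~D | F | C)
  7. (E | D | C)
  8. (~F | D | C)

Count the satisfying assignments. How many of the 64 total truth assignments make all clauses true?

Case analysis on F and C:
  F=1, C=1: remaining (A,B,D,E) ∈ {(1,0,0,1); (1,0,1,1); (1,1,0,1); (1,1,1,1)} — 4.
  F=1, C=0: B free; 3 ways for (A,D,E) × 2^1 = 6.
  F=0, C=1: E free; 4 ways for (A,B,D) × 2^1 = 8.
  F=0, C=0: remaining (A,B,D,E) ∈ {(1,1,0,1)} — 1.
Total: 4 + 6 + 8 + 1 = 19.

19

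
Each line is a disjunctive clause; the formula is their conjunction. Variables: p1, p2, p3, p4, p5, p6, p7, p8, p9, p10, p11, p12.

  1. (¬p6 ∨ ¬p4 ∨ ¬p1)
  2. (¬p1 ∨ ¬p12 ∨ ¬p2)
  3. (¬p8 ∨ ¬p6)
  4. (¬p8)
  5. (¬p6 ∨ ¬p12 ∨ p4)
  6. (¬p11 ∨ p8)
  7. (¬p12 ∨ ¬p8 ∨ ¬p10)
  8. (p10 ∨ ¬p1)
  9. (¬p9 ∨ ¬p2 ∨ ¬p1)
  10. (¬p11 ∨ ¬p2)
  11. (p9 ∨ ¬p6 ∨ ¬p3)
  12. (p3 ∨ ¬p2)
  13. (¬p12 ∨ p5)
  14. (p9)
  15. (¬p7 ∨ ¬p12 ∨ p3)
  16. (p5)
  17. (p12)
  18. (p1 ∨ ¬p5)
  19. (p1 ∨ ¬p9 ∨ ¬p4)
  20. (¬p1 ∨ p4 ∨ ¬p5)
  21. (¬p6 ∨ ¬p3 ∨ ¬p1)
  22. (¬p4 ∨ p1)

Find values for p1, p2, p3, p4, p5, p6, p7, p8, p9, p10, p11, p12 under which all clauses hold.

p1 = 1  p2 = 0  p3 = 0  p4 = 1  p5 = 1  p6 = 0  p7 = 0  p8 = 0  p9 = 1  p10 = 1  p11 = 0  p12 = 1

Check each clause:
  1. (¬p6 ∨ ¬p1 ∨ ¬p4) — ¬p6 is true.
  2. (¬p1 ∨ ¬p12 ∨ ¬p2) — ¬p2 is true.
  3. (¬p6 ∨ ¬p8) — ¬p8 is true.
  4. (¬p8) — ¬p8 is true.
  5. (p4 ∨ ¬p6 ∨ ¬p12) — ¬p6 is true.
  6. (¬p11 ∨ p8) — ¬p11 is true.
  7. (¬p8 ∨ ¬p10 ∨ ¬p12) — ¬p8 is true.
  8. (¬p1 ∨ p10) — p10 is true.
  9. (¬p9 ∨ ¬p2 ∨ ¬p1) — ¬p2 is true.
  10. (¬p11 ∨ ¬p2) — ¬p11 is true.
  11. (p9 ∨ ¬p3 ∨ ¬p6) — p9 is true.
  12. (¬p2 ∨ p3) — ¬p2 is true.
  13. (¬p12 ∨ p5) — p5 is true.
  14. (p9) — p9 is true.
  15. (¬p7 ∨ p3 ∨ ¬p12) — ¬p7 is true.
  16. (p5) — p5 is true.
  17. (p12) — p12 is true.
  18. (¬p5 ∨ p1) — p1 is true.
  19. (¬p9 ∨ ¬p4 ∨ p1) — p1 is true.
  20. (p4 ∨ ¬p1 ∨ ¬p5) — p4 is true.
  21. (¬p3 ∨ ¬p6 ∨ ¬p1) — ¬p6 is true.
  22. (p1 ∨ ¬p4) — p1 is true.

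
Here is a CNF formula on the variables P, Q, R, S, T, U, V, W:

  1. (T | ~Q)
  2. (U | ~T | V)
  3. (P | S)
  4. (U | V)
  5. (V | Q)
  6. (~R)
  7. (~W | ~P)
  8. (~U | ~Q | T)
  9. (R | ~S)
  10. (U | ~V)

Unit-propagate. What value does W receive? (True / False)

False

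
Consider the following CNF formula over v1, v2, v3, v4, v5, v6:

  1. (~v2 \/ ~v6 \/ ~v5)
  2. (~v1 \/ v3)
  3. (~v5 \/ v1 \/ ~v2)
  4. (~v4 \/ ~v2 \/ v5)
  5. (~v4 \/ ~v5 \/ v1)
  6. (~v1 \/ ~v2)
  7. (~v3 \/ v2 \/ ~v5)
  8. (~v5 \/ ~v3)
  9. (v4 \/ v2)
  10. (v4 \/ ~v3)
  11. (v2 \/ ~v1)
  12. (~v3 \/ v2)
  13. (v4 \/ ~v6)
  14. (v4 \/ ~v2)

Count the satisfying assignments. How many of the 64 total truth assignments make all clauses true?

2

The models are:
  v1=0 v2=0 v3=0 v4=1 v5=0 v6=0
  v1=0 v2=0 v3=0 v4=1 v5=0 v6=1
That's 2 in total.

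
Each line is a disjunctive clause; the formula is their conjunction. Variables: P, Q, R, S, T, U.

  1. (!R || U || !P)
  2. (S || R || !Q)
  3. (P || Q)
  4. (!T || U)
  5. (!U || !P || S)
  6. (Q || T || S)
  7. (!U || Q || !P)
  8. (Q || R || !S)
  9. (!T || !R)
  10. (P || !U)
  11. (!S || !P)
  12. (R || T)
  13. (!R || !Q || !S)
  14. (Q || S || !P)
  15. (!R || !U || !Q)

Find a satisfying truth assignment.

P=0, Q=1, R=1, S=0, T=0, U=0

Try P = False.
  then Q is forced to True.
  then U is forced to False.
  then T is forced to False.
  then R is forced to True.
  then S is forced to False.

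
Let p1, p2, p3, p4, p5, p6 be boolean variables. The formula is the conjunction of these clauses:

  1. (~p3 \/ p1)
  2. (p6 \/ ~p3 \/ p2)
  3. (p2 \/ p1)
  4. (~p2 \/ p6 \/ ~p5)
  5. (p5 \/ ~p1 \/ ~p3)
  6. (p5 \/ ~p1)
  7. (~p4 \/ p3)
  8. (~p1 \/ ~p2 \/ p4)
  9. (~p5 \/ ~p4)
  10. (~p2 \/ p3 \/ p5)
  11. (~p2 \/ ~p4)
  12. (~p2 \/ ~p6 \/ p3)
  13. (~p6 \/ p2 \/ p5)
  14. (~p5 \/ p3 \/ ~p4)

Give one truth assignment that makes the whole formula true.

p1=True, p2=False, p3=False, p4=False, p5=True, p6=False

Branch on p1: take p1 = True.
  then p5 is forced to True.
  then p4 is forced to False.
  then p2 is forced to False.
Set p3 = False and propagate.
p6 is now unconstrained; take p6 = False.
Every clause has at least one true literal under this assignment.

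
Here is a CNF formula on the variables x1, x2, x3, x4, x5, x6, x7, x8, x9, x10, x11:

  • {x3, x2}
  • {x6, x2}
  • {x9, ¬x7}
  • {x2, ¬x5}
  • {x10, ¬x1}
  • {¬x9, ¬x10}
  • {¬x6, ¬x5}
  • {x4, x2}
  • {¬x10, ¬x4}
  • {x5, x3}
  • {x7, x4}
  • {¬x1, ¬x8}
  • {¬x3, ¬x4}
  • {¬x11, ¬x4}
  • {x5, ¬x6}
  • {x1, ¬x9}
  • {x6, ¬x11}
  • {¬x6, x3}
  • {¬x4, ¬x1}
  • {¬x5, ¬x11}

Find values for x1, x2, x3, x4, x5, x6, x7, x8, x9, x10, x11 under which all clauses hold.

x1=F, x2=T, x3=F, x4=T, x5=T, x6=F, x7=F, x8=T, x9=F, x10=F, x11=F

Pure literal: x2 appears only positively; assign x2 = True.
x11 occurs only negated in the remaining clauses — set x11 = False.
Set x1 = False and propagate.
  then x9 is forced to False.
  then x7 is forced to False.
  then x4 is forced to True.
  then x10 is forced to False.
  then x3 is forced to False.
  then x5 is forced to True.
  then x6 is forced to False.
x8 is now unconstrained; take x8 = True.
Every clause has at least one true literal under this assignment.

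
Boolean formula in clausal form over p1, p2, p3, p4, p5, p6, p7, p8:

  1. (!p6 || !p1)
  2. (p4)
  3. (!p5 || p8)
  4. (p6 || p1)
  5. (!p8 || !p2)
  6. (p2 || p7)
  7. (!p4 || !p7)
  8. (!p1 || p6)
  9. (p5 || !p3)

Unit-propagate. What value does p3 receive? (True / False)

False

(p4) is a unit clause: p4 = True.
(!p4 || !p7) with p4 = True leaves only !p7, so p7 = False.
(p7 || p2) with p7 = False leaves only p2, so p2 = True.
(!p2 || !p8): since p2 = True, the clause reduces to (!p8). p8 = False.
(p8 || !p5): since p8 = False, the clause reduces to (!p5). p5 = False.
(p5 || !p3): since p5 = False, the clause reduces to (!p3). p3 = False.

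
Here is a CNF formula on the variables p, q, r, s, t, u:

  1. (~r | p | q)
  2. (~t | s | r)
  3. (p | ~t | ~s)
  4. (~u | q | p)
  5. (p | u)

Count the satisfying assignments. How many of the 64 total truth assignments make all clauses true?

33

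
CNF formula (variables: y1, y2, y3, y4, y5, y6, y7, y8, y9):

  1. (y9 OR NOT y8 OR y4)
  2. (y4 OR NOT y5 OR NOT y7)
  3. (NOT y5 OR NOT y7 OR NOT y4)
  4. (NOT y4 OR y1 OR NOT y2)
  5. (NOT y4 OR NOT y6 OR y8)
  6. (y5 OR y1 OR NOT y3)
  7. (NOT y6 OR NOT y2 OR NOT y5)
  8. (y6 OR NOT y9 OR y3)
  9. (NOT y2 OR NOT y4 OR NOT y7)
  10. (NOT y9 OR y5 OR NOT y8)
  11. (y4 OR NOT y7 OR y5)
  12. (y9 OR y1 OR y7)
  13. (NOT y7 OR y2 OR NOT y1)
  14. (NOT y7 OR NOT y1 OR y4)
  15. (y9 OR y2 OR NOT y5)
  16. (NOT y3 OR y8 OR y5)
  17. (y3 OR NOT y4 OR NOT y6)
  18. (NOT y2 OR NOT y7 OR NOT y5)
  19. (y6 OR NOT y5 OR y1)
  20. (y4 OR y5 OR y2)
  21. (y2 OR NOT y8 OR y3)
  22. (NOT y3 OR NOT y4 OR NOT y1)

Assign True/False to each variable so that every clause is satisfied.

Try y1 = True.
Try y2 = True.
For the remaining variables, y3 = False, y4 = False, y5 = False, y6 = True, y7 = False, y8 = False, y9 = True works.

y1=T, y2=T, y3=F, y4=F, y5=F, y6=T, y7=F, y8=F, y9=T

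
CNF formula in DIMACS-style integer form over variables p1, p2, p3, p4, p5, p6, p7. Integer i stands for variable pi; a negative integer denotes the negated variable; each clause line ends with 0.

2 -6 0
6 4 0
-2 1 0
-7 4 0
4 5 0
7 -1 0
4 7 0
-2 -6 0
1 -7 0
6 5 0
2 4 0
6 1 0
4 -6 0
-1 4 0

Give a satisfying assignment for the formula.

Pure literal: p4 appears only positively; assign p4 = True.
Pure literal: p5 appears only positively; assign p5 = True.
Branch on p1: take p1 = True.
  then p7 is forced to True.
The remaining clauses are satisfied by p2 = False, p3 = True, p6 = False.

p1=1  p2=0  p3=1  p4=1  p5=1  p6=0  p7=1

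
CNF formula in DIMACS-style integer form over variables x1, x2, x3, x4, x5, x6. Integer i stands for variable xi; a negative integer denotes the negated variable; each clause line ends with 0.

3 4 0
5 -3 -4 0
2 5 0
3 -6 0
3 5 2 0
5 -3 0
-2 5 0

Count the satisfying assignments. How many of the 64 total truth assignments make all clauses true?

20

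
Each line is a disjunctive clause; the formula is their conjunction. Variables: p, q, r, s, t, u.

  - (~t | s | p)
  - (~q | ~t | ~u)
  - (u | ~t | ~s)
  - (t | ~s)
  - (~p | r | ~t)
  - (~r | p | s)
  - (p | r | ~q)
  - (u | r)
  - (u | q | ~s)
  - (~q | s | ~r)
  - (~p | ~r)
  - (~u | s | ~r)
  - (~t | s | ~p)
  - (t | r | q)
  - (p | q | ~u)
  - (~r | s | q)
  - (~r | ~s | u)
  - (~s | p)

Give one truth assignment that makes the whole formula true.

p = True, q = True, r = False, s = False, t = False, u = True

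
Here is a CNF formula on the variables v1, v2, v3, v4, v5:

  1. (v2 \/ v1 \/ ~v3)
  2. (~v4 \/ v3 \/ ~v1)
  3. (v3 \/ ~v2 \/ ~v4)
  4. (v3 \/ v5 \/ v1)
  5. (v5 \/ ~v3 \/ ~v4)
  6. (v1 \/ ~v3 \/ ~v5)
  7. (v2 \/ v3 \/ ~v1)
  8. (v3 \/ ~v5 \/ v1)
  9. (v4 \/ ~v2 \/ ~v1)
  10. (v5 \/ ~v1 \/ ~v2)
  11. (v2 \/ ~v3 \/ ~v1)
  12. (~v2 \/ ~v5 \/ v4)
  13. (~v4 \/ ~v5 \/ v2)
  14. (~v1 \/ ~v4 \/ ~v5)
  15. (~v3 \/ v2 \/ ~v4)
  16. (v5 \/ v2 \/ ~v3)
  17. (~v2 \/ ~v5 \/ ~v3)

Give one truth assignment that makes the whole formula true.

Set v1 = False and propagate.
Try v2 = True.
Set v3 = True and propagate.
  then v5 is forced to False.
  then v4 is forced to False.
Check each clause:
  1. (~v3 \/ v1 \/ v2) — v2 is true.
  2. (~v1 \/ v3 \/ ~v4) — v3 is true.
  3. (v3 \/ ~v4 \/ ~v2) — v3 is true.
  4. (v5 \/ v1 \/ v3) — v3 is true.
  5. (~v4 \/ ~v3 \/ v5) — ~v4 is true.
  6. (~v3 \/ ~v5 \/ v1) — ~v5 is true.
  7. (~v1 \/ v3 \/ v2) — v2 is true.
  8. (~v5 \/ v3 \/ v1) — v3 is true.
  9. (v4 \/ ~v2 \/ ~v1) — ~v1 is true.
  10. (~v1 \/ v5 \/ ~v2) — ~v1 is true.
  11. (v2 \/ ~v1 \/ ~v3) — v2 is true.
  12. (~v2 \/ v4 \/ ~v5) — ~v5 is true.
  13. (~v4 \/ v2 \/ ~v5) — v2 is true.
  14. (~v1 \/ ~v5 \/ ~v4) — ~v5 is true.
  15. (~v4 \/ ~v3 \/ v2) — v2 is true.
  16. (~v3 \/ v5 \/ v2) — v2 is true.
  17. (~v2 \/ ~v5 \/ ~v3) — ~v5 is true.

v1 = False, v2 = True, v3 = True, v4 = False, v5 = False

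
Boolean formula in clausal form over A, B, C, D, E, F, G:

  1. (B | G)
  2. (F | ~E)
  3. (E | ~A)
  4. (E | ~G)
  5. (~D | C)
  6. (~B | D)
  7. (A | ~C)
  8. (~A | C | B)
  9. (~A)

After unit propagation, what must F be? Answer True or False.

(~A) is a unit clause: A = False.
In (A | ~C), A is now false; ~C must hold, so C = False.
From (C | ~D) and C = False: D = False.
From (~B | D) and D = False: B = False.
From (G | B) and B = False: G = True.
(E | ~G) with G = True leaves only E, so E = True.
(F | ~E): since E = True, the clause reduces to (F). F = True.

True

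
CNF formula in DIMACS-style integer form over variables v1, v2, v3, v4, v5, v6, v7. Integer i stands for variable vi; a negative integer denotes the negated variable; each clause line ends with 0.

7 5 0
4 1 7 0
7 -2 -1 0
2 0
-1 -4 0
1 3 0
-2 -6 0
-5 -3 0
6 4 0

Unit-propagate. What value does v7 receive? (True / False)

(v2) stands alone — v2 = True.
From (~v6 \/ ~v2) and v2 = True: v6 = False.
From (v4 \/ v6) and v6 = False: v4 = True.
From (~v4 \/ ~v1) and v4 = True: v1 = False.
(v3 \/ v1): since v1 = False, the clause reduces to (v3). v3 = True.
From (~v3 \/ ~v5) and v3 = True: v5 = False.
(v7 \/ v5) with v5 = False leaves only v7, so v7 = True.

True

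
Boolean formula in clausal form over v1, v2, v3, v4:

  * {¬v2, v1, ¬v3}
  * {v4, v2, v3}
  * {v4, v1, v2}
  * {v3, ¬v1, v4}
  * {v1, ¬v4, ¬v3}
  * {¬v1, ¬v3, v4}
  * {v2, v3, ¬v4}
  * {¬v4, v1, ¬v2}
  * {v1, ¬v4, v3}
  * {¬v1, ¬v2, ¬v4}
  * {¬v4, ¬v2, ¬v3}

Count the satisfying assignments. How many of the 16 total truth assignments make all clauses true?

Satisfying assignments:
  v1=0 v2=1 v3=0 v4=0
  v1=1 v2=0 v3=1 v4=1
That's 2 in total.

2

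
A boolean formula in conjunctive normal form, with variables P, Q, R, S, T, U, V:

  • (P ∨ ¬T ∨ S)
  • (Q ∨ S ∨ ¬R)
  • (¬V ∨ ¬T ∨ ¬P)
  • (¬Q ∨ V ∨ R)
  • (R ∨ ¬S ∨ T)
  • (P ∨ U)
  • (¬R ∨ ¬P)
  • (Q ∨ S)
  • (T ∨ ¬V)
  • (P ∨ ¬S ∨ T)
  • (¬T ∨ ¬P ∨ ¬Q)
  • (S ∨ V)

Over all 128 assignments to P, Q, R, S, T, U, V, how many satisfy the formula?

9

Case analysis on P and S:
  P=T, S=T: remaining (Q,R,T,U,V) ∈ {(F,F,T,F,F); (F,F,T,T,F)} — 2.
  P=T, S=F: a clause becomes empty — 0.
  P=F, S=T: 7 of the 32 assignments to (Q,R,T,U,V) work.
  P=F, S=F: a clause becomes empty — 0.
Total: 2 + 0 + 7 + 0 = 9.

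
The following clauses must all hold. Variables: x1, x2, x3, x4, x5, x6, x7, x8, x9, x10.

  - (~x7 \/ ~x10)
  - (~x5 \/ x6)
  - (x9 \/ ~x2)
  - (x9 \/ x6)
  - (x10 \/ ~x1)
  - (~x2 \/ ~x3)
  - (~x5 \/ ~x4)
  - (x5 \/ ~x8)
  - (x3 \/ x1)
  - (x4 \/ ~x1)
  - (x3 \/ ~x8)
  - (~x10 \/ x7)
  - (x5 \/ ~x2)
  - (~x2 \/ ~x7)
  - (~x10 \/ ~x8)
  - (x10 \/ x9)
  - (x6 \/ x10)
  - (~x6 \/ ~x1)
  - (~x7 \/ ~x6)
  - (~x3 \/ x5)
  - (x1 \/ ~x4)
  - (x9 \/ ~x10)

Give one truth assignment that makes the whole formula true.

x1=False, x2=False, x3=True, x4=False, x5=True, x6=True, x7=False, x8=False, x9=True, x10=False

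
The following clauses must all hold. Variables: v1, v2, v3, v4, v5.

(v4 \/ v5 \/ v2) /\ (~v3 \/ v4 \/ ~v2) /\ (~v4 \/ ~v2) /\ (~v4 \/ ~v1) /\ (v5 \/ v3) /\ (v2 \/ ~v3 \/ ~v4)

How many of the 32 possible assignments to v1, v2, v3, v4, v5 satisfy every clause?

7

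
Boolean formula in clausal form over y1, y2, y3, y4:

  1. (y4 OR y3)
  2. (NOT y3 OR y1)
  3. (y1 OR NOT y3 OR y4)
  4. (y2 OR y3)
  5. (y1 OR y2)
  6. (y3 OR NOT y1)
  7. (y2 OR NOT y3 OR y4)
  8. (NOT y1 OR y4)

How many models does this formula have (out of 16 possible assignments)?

The models are:
  y1=F y2=T y3=F y4=T
  y1=T y2=F y3=T y4=T
  y1=T y2=T y3=T y4=T
That's 3 in total.

3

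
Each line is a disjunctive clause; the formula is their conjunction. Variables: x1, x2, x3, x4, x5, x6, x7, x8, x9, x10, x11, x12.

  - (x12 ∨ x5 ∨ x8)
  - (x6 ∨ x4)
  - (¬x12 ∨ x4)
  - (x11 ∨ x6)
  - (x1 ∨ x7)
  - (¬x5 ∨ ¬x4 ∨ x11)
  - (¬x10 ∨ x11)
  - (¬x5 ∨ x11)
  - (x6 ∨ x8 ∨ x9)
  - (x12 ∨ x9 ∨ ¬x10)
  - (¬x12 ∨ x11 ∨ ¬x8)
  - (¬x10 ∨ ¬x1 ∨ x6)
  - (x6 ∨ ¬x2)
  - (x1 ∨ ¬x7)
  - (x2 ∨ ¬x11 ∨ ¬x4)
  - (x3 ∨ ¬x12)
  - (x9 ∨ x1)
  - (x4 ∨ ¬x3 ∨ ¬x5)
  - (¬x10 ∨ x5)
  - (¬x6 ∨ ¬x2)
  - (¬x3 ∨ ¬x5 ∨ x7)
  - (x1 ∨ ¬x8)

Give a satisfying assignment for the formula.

x9 occurs only positively in the remaining clauses — set x9 = True.
x10 occurs only negated in the remaining clauses — set x10 = False.
Set x1 = True and propagate.
Set x2 = False and propagate.
For the remaining variables, x3 = True, x4 = True, x5 = False, x6 = True, x7 = False, x8 = True, x11 = False, x12 = False works.
Every clause has at least one true literal under this assignment.
Check each clause:
  1. (x8 ∨ x12 ∨ x5) — x8 is true.
  2. (x4 ∨ x6) — x4 is true.
  3. (x4 ∨ ¬x12) — ¬x12 is true.
  4. (x11 ∨ x6) — x6 is true.
  5. (x1 ∨ x7) — x1 is true.
  6. (¬x5 ∨ x11 ∨ ¬x4) — ¬x5 is true.
  7. (¬x10 ∨ x11) — ¬x10 is true.
  8. (x11 ∨ ¬x5) — ¬x5 is true.
  9. (x8 ∨ x6 ∨ x9) — x8 is true.
  10. (¬x10 ∨ x9 ∨ x12) — x9 is true.
  11. (¬x12 ∨ x11 ∨ ¬x8) — ¬x12 is true.
  12. (¬x1 ∨ x6 ∨ ¬x10) — ¬x10 is true.
  13. (x6 ∨ ¬x2) — x6 is true.
  14. (x1 ∨ ¬x7) — x1 is true.
  15. (¬x4 ∨ ¬x11 ∨ x2) — ¬x11 is true.
  16. (x3 ∨ ¬x12) — x3 is true.
  17. (x1 ∨ x9) — x1 is true.
  18. (x4 ∨ ¬x5 ∨ ¬x3) — ¬x5 is true.
  19. (x5 ∨ ¬x10) — ¬x10 is true.
  20. (¬x6 ∨ ¬x2) — ¬x2 is true.
  21. (¬x5 ∨ x7 ∨ ¬x3) — ¬x5 is true.
  22. (¬x8 ∨ x1) — x1 is true.

x1=True, x2=False, x3=True, x4=True, x5=False, x6=True, x7=False, x8=True, x9=True, x10=False, x11=False, x12=False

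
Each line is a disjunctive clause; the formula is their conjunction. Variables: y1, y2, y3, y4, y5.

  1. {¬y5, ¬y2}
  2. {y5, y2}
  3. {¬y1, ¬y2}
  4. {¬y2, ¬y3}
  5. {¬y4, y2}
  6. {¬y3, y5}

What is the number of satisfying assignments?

The models are:
  y1=F y2=F y3=F y4=F y5=T
  y1=F y2=F y3=T y4=F y5=T
  y1=F y2=T y3=F y4=F y5=F
  y1=F y2=T y3=F y4=T y5=F
  y1=T y2=F y3=F y4=F y5=T
  y1=T y2=F y3=T y4=F y5=T
That's 6 in total.

6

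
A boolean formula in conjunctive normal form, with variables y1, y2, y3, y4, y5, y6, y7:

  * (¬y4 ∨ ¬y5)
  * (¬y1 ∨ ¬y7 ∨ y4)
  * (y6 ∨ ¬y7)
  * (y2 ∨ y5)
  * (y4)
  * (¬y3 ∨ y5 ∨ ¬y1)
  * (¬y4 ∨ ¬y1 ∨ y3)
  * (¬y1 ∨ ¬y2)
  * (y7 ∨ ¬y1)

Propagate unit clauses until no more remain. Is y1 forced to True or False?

(y4) is a unit clause: y4 = True.
In (¬y4 ∨ ¬y5), ¬y4 is now false; ¬y5 must hold, so y5 = False.
In (y5 ∨ y2), y5 is now false; y2 must hold, so y2 = True.
In (¬y1 ∨ ¬y2), ¬y2 is now false; ¬y1 must hold, so y1 = False.

False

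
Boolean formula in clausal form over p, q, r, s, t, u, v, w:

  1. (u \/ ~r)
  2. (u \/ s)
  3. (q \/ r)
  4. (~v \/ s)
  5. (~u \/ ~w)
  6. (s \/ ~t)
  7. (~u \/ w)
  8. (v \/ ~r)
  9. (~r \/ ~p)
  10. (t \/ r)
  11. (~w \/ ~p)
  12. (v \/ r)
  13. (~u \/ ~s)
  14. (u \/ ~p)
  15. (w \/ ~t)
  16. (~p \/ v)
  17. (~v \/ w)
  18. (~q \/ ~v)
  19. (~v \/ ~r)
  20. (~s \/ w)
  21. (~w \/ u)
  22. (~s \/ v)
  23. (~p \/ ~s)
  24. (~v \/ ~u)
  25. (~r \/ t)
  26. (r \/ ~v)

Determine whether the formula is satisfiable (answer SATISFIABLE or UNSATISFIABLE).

v = True:
  propagation gives s=True, u=False, r=False; an empty clause results — contradiction.
v = False:
  propagation gives r=False; an empty clause results — contradiction.
Every branch closes, so no satisfying assignment exists.

UNSATISFIABLE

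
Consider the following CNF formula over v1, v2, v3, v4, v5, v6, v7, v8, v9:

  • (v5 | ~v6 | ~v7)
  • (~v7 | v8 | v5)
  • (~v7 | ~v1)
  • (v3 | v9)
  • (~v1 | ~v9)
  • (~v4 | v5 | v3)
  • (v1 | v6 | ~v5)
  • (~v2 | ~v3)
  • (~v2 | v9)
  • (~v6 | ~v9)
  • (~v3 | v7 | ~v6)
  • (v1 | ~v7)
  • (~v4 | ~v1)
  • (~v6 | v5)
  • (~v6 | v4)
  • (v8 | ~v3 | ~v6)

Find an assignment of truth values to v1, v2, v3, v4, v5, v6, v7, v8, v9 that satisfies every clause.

v1=F  v2=F  v3=T  v4=F  v5=F  v6=F  v7=F  v8=F  v9=T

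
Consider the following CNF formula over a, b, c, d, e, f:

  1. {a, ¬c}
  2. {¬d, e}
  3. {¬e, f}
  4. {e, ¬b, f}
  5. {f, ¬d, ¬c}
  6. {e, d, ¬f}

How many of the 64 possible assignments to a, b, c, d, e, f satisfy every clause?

15

Case analysis on e and f:
  e=1, f=1: b, d free; 3 ways for (a,c) × 2^2 = 12.
  e=1, f=0: a clause becomes empty — 0.
  e=0, f=1: a clause becomes empty — 0.
  e=0, f=0: remaining (a,b,c,d) ∈ {(0,0,0,0); (1,0,0,0); (1,0,1,0)} — 3.
Total: 12 + 0 + 0 + 3 = 15.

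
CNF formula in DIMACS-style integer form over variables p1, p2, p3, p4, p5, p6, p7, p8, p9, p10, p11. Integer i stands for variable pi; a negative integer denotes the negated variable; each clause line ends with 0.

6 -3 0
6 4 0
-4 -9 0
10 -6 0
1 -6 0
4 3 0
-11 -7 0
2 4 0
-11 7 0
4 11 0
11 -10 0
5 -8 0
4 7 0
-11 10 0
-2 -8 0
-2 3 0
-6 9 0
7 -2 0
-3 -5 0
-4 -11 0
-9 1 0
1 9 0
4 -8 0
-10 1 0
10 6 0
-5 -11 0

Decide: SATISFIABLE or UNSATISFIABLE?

p4 = True:
  propagation gives p9=False, p6=False, p3=False, p2=False; an empty clause results — contradiction.
p4 = False:
  propagation gives p6=True, p10=True, p1=True, p3=True; an empty clause results — contradiction.
Every branch closes, so no satisfying assignment exists.

UNSATISFIABLE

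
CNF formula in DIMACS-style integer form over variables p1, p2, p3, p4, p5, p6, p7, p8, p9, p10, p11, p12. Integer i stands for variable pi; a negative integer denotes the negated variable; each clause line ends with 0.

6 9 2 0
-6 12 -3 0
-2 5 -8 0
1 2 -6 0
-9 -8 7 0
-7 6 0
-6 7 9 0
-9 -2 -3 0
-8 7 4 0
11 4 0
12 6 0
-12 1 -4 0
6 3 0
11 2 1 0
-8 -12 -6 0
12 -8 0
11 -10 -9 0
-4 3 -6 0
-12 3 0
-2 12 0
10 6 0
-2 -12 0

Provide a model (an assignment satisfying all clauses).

p1=True, p2=False, p3=False, p4=False, p5=True, p6=True, p7=True, p8=False, p9=True, p10=True, p11=True, p12=False

Pure literal: p1 appears only positively; assign p1 = True.
p5 occurs only positively in the remaining clauses — set p5 = True.
Try p2 = False.
Branch on p3: take p3 = False.
  then p6 is forced to True.
  then p4 is forced to False.
  then p11 is forced to True.
  then p12 is forced to False.
  then p8 is forced to False.
Set p7 = True and propagate.
p9, p10 are now unconstrained; take p9 = True, p10 = True.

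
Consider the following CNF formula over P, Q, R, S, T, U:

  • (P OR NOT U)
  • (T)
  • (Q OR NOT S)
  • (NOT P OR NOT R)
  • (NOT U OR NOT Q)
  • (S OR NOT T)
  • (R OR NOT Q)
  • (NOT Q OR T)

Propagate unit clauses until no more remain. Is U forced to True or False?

False

Unit clause (T) sets T = True.
(NOT T OR S) with T = True leaves only S, so S = True.
(Q OR NOT S) with S = True leaves only Q, so Q = True.
From (NOT Q OR NOT U) and Q = True: U = False.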